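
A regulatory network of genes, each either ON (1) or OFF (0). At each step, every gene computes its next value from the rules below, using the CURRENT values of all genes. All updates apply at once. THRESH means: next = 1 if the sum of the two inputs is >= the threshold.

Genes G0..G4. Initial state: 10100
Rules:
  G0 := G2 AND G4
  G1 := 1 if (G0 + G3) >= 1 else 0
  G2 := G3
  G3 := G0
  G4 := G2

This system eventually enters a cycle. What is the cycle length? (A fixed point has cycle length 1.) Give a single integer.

Step 0: 10100
Step 1: G0=G2&G4=1&0=0 G1=(1+0>=1)=1 G2=G3=0 G3=G0=1 G4=G2=1 -> 01011
Step 2: G0=G2&G4=0&1=0 G1=(0+1>=1)=1 G2=G3=1 G3=G0=0 G4=G2=0 -> 01100
Step 3: G0=G2&G4=1&0=0 G1=(0+0>=1)=0 G2=G3=0 G3=G0=0 G4=G2=1 -> 00001
Step 4: G0=G2&G4=0&1=0 G1=(0+0>=1)=0 G2=G3=0 G3=G0=0 G4=G2=0 -> 00000
Step 5: G0=G2&G4=0&0=0 G1=(0+0>=1)=0 G2=G3=0 G3=G0=0 G4=G2=0 -> 00000
State from step 5 equals state from step 4 -> cycle length 1

Answer: 1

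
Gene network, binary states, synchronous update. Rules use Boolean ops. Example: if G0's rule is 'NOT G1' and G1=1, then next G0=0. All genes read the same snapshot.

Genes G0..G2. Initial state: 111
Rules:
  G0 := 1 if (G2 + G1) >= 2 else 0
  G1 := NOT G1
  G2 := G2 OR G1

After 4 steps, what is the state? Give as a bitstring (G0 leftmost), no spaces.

Step 1: G0=(1+1>=2)=1 G1=NOT G1=NOT 1=0 G2=G2|G1=1|1=1 -> 101
Step 2: G0=(1+0>=2)=0 G1=NOT G1=NOT 0=1 G2=G2|G1=1|0=1 -> 011
Step 3: G0=(1+1>=2)=1 G1=NOT G1=NOT 1=0 G2=G2|G1=1|1=1 -> 101
Step 4: G0=(1+0>=2)=0 G1=NOT G1=NOT 0=1 G2=G2|G1=1|0=1 -> 011

011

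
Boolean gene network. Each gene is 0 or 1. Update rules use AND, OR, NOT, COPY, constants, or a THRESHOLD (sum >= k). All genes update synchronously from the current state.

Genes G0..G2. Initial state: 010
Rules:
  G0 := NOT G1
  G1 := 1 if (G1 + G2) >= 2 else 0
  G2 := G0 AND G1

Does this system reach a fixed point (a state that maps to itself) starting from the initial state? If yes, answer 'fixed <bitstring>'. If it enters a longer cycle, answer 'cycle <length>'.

Answer: fixed 100

Derivation:
Step 0: 010
Step 1: G0=NOT G1=NOT 1=0 G1=(1+0>=2)=0 G2=G0&G1=0&1=0 -> 000
Step 2: G0=NOT G1=NOT 0=1 G1=(0+0>=2)=0 G2=G0&G1=0&0=0 -> 100
Step 3: G0=NOT G1=NOT 0=1 G1=(0+0>=2)=0 G2=G0&G1=1&0=0 -> 100
Fixed point reached at step 2: 100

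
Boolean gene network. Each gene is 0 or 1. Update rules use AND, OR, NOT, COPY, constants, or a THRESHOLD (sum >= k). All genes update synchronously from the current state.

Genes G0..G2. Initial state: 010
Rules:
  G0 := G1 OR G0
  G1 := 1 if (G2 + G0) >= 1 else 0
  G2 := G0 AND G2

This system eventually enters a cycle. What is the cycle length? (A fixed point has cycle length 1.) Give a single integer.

Step 0: 010
Step 1: G0=G1|G0=1|0=1 G1=(0+0>=1)=0 G2=G0&G2=0&0=0 -> 100
Step 2: G0=G1|G0=0|1=1 G1=(0+1>=1)=1 G2=G0&G2=1&0=0 -> 110
Step 3: G0=G1|G0=1|1=1 G1=(0+1>=1)=1 G2=G0&G2=1&0=0 -> 110
State from step 3 equals state from step 2 -> cycle length 1

Answer: 1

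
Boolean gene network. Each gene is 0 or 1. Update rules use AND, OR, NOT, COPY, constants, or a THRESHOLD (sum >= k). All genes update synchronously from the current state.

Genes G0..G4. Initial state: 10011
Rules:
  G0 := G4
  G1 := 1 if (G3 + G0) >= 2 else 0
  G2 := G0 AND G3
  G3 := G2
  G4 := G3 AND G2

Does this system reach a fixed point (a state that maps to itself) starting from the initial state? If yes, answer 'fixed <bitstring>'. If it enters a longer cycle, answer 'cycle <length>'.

Step 0: 10011
Step 1: G0=G4=1 G1=(1+1>=2)=1 G2=G0&G3=1&1=1 G3=G2=0 G4=G3&G2=1&0=0 -> 11100
Step 2: G0=G4=0 G1=(0+1>=2)=0 G2=G0&G3=1&0=0 G3=G2=1 G4=G3&G2=0&1=0 -> 00010
Step 3: G0=G4=0 G1=(1+0>=2)=0 G2=G0&G3=0&1=0 G3=G2=0 G4=G3&G2=1&0=0 -> 00000
Step 4: G0=G4=0 G1=(0+0>=2)=0 G2=G0&G3=0&0=0 G3=G2=0 G4=G3&G2=0&0=0 -> 00000
Fixed point reached at step 3: 00000

Answer: fixed 00000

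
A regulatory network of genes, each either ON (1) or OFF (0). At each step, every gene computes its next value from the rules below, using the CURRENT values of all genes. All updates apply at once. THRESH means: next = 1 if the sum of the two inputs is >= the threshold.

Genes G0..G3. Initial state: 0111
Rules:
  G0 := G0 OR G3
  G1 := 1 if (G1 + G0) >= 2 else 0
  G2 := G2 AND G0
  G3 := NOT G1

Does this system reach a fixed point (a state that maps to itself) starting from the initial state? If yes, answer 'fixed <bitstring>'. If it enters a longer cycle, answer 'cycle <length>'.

Answer: fixed 1001

Derivation:
Step 0: 0111
Step 1: G0=G0|G3=0|1=1 G1=(1+0>=2)=0 G2=G2&G0=1&0=0 G3=NOT G1=NOT 1=0 -> 1000
Step 2: G0=G0|G3=1|0=1 G1=(0+1>=2)=0 G2=G2&G0=0&1=0 G3=NOT G1=NOT 0=1 -> 1001
Step 3: G0=G0|G3=1|1=1 G1=(0+1>=2)=0 G2=G2&G0=0&1=0 G3=NOT G1=NOT 0=1 -> 1001
Fixed point reached at step 2: 1001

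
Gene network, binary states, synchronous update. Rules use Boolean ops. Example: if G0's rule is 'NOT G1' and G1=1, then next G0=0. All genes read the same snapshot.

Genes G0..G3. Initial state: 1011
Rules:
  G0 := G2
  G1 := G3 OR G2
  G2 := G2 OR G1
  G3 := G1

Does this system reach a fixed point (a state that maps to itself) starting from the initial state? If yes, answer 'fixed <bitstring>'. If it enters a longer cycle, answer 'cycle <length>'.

Answer: fixed 1111

Derivation:
Step 0: 1011
Step 1: G0=G2=1 G1=G3|G2=1|1=1 G2=G2|G1=1|0=1 G3=G1=0 -> 1110
Step 2: G0=G2=1 G1=G3|G2=0|1=1 G2=G2|G1=1|1=1 G3=G1=1 -> 1111
Step 3: G0=G2=1 G1=G3|G2=1|1=1 G2=G2|G1=1|1=1 G3=G1=1 -> 1111
Fixed point reached at step 2: 1111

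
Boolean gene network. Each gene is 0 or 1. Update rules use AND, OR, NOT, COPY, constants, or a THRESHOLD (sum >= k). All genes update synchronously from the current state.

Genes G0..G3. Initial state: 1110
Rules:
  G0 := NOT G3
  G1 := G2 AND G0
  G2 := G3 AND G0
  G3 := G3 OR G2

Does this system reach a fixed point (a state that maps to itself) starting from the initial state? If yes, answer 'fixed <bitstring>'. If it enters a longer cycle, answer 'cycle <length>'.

Answer: fixed 0001

Derivation:
Step 0: 1110
Step 1: G0=NOT G3=NOT 0=1 G1=G2&G0=1&1=1 G2=G3&G0=0&1=0 G3=G3|G2=0|1=1 -> 1101
Step 2: G0=NOT G3=NOT 1=0 G1=G2&G0=0&1=0 G2=G3&G0=1&1=1 G3=G3|G2=1|0=1 -> 0011
Step 3: G0=NOT G3=NOT 1=0 G1=G2&G0=1&0=0 G2=G3&G0=1&0=0 G3=G3|G2=1|1=1 -> 0001
Step 4: G0=NOT G3=NOT 1=0 G1=G2&G0=0&0=0 G2=G3&G0=1&0=0 G3=G3|G2=1|0=1 -> 0001
Fixed point reached at step 3: 0001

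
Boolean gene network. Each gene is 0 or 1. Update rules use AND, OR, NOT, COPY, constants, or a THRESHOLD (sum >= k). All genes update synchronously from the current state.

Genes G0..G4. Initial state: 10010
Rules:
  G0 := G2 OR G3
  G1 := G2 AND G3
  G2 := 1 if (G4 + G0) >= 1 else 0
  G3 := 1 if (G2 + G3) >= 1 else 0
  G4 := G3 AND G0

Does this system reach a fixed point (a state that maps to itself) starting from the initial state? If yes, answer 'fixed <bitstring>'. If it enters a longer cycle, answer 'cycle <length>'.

Step 0: 10010
Step 1: G0=G2|G3=0|1=1 G1=G2&G3=0&1=0 G2=(0+1>=1)=1 G3=(0+1>=1)=1 G4=G3&G0=1&1=1 -> 10111
Step 2: G0=G2|G3=1|1=1 G1=G2&G3=1&1=1 G2=(1+1>=1)=1 G3=(1+1>=1)=1 G4=G3&G0=1&1=1 -> 11111
Step 3: G0=G2|G3=1|1=1 G1=G2&G3=1&1=1 G2=(1+1>=1)=1 G3=(1+1>=1)=1 G4=G3&G0=1&1=1 -> 11111
Fixed point reached at step 2: 11111

Answer: fixed 11111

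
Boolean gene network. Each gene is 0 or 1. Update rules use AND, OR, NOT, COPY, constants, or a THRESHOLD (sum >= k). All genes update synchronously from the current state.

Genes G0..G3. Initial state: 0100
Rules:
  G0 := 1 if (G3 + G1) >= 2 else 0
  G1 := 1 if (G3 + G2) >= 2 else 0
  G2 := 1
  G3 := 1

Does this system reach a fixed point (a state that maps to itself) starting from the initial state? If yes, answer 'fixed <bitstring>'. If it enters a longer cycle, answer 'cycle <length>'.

Answer: fixed 1111

Derivation:
Step 0: 0100
Step 1: G0=(0+1>=2)=0 G1=(0+0>=2)=0 G2=1(const) G3=1(const) -> 0011
Step 2: G0=(1+0>=2)=0 G1=(1+1>=2)=1 G2=1(const) G3=1(const) -> 0111
Step 3: G0=(1+1>=2)=1 G1=(1+1>=2)=1 G2=1(const) G3=1(const) -> 1111
Step 4: G0=(1+1>=2)=1 G1=(1+1>=2)=1 G2=1(const) G3=1(const) -> 1111
Fixed point reached at step 3: 1111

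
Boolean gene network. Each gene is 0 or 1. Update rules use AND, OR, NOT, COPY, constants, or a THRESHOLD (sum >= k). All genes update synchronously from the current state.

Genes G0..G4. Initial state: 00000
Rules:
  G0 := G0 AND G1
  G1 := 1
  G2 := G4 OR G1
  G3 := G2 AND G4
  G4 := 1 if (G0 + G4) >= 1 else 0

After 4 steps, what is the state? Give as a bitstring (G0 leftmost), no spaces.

Step 1: G0=G0&G1=0&0=0 G1=1(const) G2=G4|G1=0|0=0 G3=G2&G4=0&0=0 G4=(0+0>=1)=0 -> 01000
Step 2: G0=G0&G1=0&1=0 G1=1(const) G2=G4|G1=0|1=1 G3=G2&G4=0&0=0 G4=(0+0>=1)=0 -> 01100
Step 3: G0=G0&G1=0&1=0 G1=1(const) G2=G4|G1=0|1=1 G3=G2&G4=1&0=0 G4=(0+0>=1)=0 -> 01100
Step 4: G0=G0&G1=0&1=0 G1=1(const) G2=G4|G1=0|1=1 G3=G2&G4=1&0=0 G4=(0+0>=1)=0 -> 01100

01100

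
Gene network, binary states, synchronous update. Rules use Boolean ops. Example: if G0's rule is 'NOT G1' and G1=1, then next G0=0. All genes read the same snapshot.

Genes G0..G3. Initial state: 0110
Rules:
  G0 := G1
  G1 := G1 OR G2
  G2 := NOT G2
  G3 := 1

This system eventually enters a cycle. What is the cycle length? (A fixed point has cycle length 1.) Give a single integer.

Step 0: 0110
Step 1: G0=G1=1 G1=G1|G2=1|1=1 G2=NOT G2=NOT 1=0 G3=1(const) -> 1101
Step 2: G0=G1=1 G1=G1|G2=1|0=1 G2=NOT G2=NOT 0=1 G3=1(const) -> 1111
Step 3: G0=G1=1 G1=G1|G2=1|1=1 G2=NOT G2=NOT 1=0 G3=1(const) -> 1101
State from step 3 equals state from step 1 -> cycle length 2

Answer: 2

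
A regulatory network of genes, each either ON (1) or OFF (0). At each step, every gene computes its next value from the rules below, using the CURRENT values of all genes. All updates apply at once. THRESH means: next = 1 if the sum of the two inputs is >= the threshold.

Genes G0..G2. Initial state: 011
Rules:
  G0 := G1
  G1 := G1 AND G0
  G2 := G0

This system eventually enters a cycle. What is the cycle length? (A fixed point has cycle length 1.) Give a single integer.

Step 0: 011
Step 1: G0=G1=1 G1=G1&G0=1&0=0 G2=G0=0 -> 100
Step 2: G0=G1=0 G1=G1&G0=0&1=0 G2=G0=1 -> 001
Step 3: G0=G1=0 G1=G1&G0=0&0=0 G2=G0=0 -> 000
Step 4: G0=G1=0 G1=G1&G0=0&0=0 G2=G0=0 -> 000
State from step 4 equals state from step 3 -> cycle length 1

Answer: 1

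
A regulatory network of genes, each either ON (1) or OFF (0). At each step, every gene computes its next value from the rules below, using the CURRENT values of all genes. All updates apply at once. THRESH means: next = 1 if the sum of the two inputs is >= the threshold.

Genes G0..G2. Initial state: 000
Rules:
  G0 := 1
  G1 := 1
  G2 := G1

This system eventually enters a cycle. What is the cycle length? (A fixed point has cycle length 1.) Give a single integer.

Answer: 1

Derivation:
Step 0: 000
Step 1: G0=1(const) G1=1(const) G2=G1=0 -> 110
Step 2: G0=1(const) G1=1(const) G2=G1=1 -> 111
Step 3: G0=1(const) G1=1(const) G2=G1=1 -> 111
State from step 3 equals state from step 2 -> cycle length 1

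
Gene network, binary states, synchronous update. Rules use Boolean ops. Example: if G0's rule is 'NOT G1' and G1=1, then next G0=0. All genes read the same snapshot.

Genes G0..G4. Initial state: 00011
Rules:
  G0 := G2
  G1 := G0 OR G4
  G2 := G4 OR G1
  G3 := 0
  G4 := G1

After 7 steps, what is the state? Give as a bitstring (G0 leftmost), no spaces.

Step 1: G0=G2=0 G1=G0|G4=0|1=1 G2=G4|G1=1|0=1 G3=0(const) G4=G1=0 -> 01100
Step 2: G0=G2=1 G1=G0|G4=0|0=0 G2=G4|G1=0|1=1 G3=0(const) G4=G1=1 -> 10101
Step 3: G0=G2=1 G1=G0|G4=1|1=1 G2=G4|G1=1|0=1 G3=0(const) G4=G1=0 -> 11100
Step 4: G0=G2=1 G1=G0|G4=1|0=1 G2=G4|G1=0|1=1 G3=0(const) G4=G1=1 -> 11101
Step 5: G0=G2=1 G1=G0|G4=1|1=1 G2=G4|G1=1|1=1 G3=0(const) G4=G1=1 -> 11101
Step 6: G0=G2=1 G1=G0|G4=1|1=1 G2=G4|G1=1|1=1 G3=0(const) G4=G1=1 -> 11101
Step 7: G0=G2=1 G1=G0|G4=1|1=1 G2=G4|G1=1|1=1 G3=0(const) G4=G1=1 -> 11101

11101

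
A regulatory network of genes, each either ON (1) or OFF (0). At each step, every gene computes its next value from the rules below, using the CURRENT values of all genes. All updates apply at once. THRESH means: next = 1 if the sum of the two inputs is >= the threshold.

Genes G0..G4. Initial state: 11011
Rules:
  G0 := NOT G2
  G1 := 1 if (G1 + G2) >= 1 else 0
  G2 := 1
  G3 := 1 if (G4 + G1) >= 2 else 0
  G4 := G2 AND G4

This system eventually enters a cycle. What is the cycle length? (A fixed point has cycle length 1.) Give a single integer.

Answer: 1

Derivation:
Step 0: 11011
Step 1: G0=NOT G2=NOT 0=1 G1=(1+0>=1)=1 G2=1(const) G3=(1+1>=2)=1 G4=G2&G4=0&1=0 -> 11110
Step 2: G0=NOT G2=NOT 1=0 G1=(1+1>=1)=1 G2=1(const) G3=(0+1>=2)=0 G4=G2&G4=1&0=0 -> 01100
Step 3: G0=NOT G2=NOT 1=0 G1=(1+1>=1)=1 G2=1(const) G3=(0+1>=2)=0 G4=G2&G4=1&0=0 -> 01100
State from step 3 equals state from step 2 -> cycle length 1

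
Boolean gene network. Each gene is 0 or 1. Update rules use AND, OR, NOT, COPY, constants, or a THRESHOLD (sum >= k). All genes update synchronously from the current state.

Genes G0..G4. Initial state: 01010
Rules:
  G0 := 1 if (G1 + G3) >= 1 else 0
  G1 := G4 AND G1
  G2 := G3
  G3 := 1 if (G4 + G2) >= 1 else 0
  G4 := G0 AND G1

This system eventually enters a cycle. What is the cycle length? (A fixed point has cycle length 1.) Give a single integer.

Answer: 2

Derivation:
Step 0: 01010
Step 1: G0=(1+1>=1)=1 G1=G4&G1=0&1=0 G2=G3=1 G3=(0+0>=1)=0 G4=G0&G1=0&1=0 -> 10100
Step 2: G0=(0+0>=1)=0 G1=G4&G1=0&0=0 G2=G3=0 G3=(0+1>=1)=1 G4=G0&G1=1&0=0 -> 00010
Step 3: G0=(0+1>=1)=1 G1=G4&G1=0&0=0 G2=G3=1 G3=(0+0>=1)=0 G4=G0&G1=0&0=0 -> 10100
State from step 3 equals state from step 1 -> cycle length 2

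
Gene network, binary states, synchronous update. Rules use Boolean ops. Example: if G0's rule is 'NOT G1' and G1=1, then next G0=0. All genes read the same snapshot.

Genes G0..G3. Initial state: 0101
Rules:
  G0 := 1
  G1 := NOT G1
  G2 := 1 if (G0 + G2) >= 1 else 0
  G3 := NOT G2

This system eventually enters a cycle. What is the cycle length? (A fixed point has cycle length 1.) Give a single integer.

Answer: 2

Derivation:
Step 0: 0101
Step 1: G0=1(const) G1=NOT G1=NOT 1=0 G2=(0+0>=1)=0 G3=NOT G2=NOT 0=1 -> 1001
Step 2: G0=1(const) G1=NOT G1=NOT 0=1 G2=(1+0>=1)=1 G3=NOT G2=NOT 0=1 -> 1111
Step 3: G0=1(const) G1=NOT G1=NOT 1=0 G2=(1+1>=1)=1 G3=NOT G2=NOT 1=0 -> 1010
Step 4: G0=1(const) G1=NOT G1=NOT 0=1 G2=(1+1>=1)=1 G3=NOT G2=NOT 1=0 -> 1110
Step 5: G0=1(const) G1=NOT G1=NOT 1=0 G2=(1+1>=1)=1 G3=NOT G2=NOT 1=0 -> 1010
State from step 5 equals state from step 3 -> cycle length 2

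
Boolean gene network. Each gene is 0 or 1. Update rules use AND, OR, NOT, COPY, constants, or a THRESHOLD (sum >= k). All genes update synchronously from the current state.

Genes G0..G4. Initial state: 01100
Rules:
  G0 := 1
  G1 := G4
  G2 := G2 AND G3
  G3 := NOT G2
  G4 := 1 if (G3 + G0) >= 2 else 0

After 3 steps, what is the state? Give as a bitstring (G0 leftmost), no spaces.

Step 1: G0=1(const) G1=G4=0 G2=G2&G3=1&0=0 G3=NOT G2=NOT 1=0 G4=(0+0>=2)=0 -> 10000
Step 2: G0=1(const) G1=G4=0 G2=G2&G3=0&0=0 G3=NOT G2=NOT 0=1 G4=(0+1>=2)=0 -> 10010
Step 3: G0=1(const) G1=G4=0 G2=G2&G3=0&1=0 G3=NOT G2=NOT 0=1 G4=(1+1>=2)=1 -> 10011

10011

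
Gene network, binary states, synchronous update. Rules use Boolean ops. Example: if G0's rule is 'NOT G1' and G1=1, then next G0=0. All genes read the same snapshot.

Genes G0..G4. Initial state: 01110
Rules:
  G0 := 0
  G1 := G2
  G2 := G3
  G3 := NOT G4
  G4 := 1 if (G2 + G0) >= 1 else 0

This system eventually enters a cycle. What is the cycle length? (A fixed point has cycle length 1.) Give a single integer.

Step 0: 01110
Step 1: G0=0(const) G1=G2=1 G2=G3=1 G3=NOT G4=NOT 0=1 G4=(1+0>=1)=1 -> 01111
Step 2: G0=0(const) G1=G2=1 G2=G3=1 G3=NOT G4=NOT 1=0 G4=(1+0>=1)=1 -> 01101
Step 3: G0=0(const) G1=G2=1 G2=G3=0 G3=NOT G4=NOT 1=0 G4=(1+0>=1)=1 -> 01001
Step 4: G0=0(const) G1=G2=0 G2=G3=0 G3=NOT G4=NOT 1=0 G4=(0+0>=1)=0 -> 00000
Step 5: G0=0(const) G1=G2=0 G2=G3=0 G3=NOT G4=NOT 0=1 G4=(0+0>=1)=0 -> 00010
Step 6: G0=0(const) G1=G2=0 G2=G3=1 G3=NOT G4=NOT 0=1 G4=(0+0>=1)=0 -> 00110
Step 7: G0=0(const) G1=G2=1 G2=G3=1 G3=NOT G4=NOT 0=1 G4=(1+0>=1)=1 -> 01111
State from step 7 equals state from step 1 -> cycle length 6

Answer: 6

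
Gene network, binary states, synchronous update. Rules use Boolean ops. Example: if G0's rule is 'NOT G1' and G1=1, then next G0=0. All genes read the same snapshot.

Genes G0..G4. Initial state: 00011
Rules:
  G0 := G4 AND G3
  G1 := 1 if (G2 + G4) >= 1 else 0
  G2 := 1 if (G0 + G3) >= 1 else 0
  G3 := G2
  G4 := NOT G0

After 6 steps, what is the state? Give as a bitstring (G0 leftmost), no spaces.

Step 1: G0=G4&G3=1&1=1 G1=(0+1>=1)=1 G2=(0+1>=1)=1 G3=G2=0 G4=NOT G0=NOT 0=1 -> 11101
Step 2: G0=G4&G3=1&0=0 G1=(1+1>=1)=1 G2=(1+0>=1)=1 G3=G2=1 G4=NOT G0=NOT 1=0 -> 01110
Step 3: G0=G4&G3=0&1=0 G1=(1+0>=1)=1 G2=(0+1>=1)=1 G3=G2=1 G4=NOT G0=NOT 0=1 -> 01111
Step 4: G0=G4&G3=1&1=1 G1=(1+1>=1)=1 G2=(0+1>=1)=1 G3=G2=1 G4=NOT G0=NOT 0=1 -> 11111
Step 5: G0=G4&G3=1&1=1 G1=(1+1>=1)=1 G2=(1+1>=1)=1 G3=G2=1 G4=NOT G0=NOT 1=0 -> 11110
Step 6: G0=G4&G3=0&1=0 G1=(1+0>=1)=1 G2=(1+1>=1)=1 G3=G2=1 G4=NOT G0=NOT 1=0 -> 01110

01110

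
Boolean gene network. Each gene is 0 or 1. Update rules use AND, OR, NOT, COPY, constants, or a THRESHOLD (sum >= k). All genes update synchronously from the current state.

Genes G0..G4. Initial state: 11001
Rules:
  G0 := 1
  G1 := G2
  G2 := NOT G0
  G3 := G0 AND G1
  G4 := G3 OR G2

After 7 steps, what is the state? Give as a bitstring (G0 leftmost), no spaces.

Step 1: G0=1(const) G1=G2=0 G2=NOT G0=NOT 1=0 G3=G0&G1=1&1=1 G4=G3|G2=0|0=0 -> 10010
Step 2: G0=1(const) G1=G2=0 G2=NOT G0=NOT 1=0 G3=G0&G1=1&0=0 G4=G3|G2=1|0=1 -> 10001
Step 3: G0=1(const) G1=G2=0 G2=NOT G0=NOT 1=0 G3=G0&G1=1&0=0 G4=G3|G2=0|0=0 -> 10000
Step 4: G0=1(const) G1=G2=0 G2=NOT G0=NOT 1=0 G3=G0&G1=1&0=0 G4=G3|G2=0|0=0 -> 10000
Step 5: G0=1(const) G1=G2=0 G2=NOT G0=NOT 1=0 G3=G0&G1=1&0=0 G4=G3|G2=0|0=0 -> 10000
Step 6: G0=1(const) G1=G2=0 G2=NOT G0=NOT 1=0 G3=G0&G1=1&0=0 G4=G3|G2=0|0=0 -> 10000
Step 7: G0=1(const) G1=G2=0 G2=NOT G0=NOT 1=0 G3=G0&G1=1&0=0 G4=G3|G2=0|0=0 -> 10000

10000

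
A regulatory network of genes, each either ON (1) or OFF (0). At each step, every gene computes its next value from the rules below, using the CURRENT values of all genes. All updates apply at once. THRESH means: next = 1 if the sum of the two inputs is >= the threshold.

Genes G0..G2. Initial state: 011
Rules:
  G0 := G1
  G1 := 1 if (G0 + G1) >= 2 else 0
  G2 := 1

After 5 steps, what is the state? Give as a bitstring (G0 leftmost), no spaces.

Step 1: G0=G1=1 G1=(0+1>=2)=0 G2=1(const) -> 101
Step 2: G0=G1=0 G1=(1+0>=2)=0 G2=1(const) -> 001
Step 3: G0=G1=0 G1=(0+0>=2)=0 G2=1(const) -> 001
Step 4: G0=G1=0 G1=(0+0>=2)=0 G2=1(const) -> 001
Step 5: G0=G1=0 G1=(0+0>=2)=0 G2=1(const) -> 001

001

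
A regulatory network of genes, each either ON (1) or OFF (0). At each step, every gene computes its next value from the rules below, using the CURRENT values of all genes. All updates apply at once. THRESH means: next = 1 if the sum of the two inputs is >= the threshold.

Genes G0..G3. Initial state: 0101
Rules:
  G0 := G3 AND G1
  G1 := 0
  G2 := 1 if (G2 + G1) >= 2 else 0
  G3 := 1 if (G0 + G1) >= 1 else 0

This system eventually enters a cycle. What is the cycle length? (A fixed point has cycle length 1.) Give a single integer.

Answer: 1

Derivation:
Step 0: 0101
Step 1: G0=G3&G1=1&1=1 G1=0(const) G2=(0+1>=2)=0 G3=(0+1>=1)=1 -> 1001
Step 2: G0=G3&G1=1&0=0 G1=0(const) G2=(0+0>=2)=0 G3=(1+0>=1)=1 -> 0001
Step 3: G0=G3&G1=1&0=0 G1=0(const) G2=(0+0>=2)=0 G3=(0+0>=1)=0 -> 0000
Step 4: G0=G3&G1=0&0=0 G1=0(const) G2=(0+0>=2)=0 G3=(0+0>=1)=0 -> 0000
State from step 4 equals state from step 3 -> cycle length 1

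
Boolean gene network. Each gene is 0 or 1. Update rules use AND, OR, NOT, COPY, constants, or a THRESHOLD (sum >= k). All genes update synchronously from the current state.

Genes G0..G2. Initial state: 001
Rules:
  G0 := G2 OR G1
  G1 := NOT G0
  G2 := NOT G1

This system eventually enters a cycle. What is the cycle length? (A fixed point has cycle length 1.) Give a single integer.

Answer: 3

Derivation:
Step 0: 001
Step 1: G0=G2|G1=1|0=1 G1=NOT G0=NOT 0=1 G2=NOT G1=NOT 0=1 -> 111
Step 2: G0=G2|G1=1|1=1 G1=NOT G0=NOT 1=0 G2=NOT G1=NOT 1=0 -> 100
Step 3: G0=G2|G1=0|0=0 G1=NOT G0=NOT 1=0 G2=NOT G1=NOT 0=1 -> 001
State from step 3 equals state from step 0 -> cycle length 3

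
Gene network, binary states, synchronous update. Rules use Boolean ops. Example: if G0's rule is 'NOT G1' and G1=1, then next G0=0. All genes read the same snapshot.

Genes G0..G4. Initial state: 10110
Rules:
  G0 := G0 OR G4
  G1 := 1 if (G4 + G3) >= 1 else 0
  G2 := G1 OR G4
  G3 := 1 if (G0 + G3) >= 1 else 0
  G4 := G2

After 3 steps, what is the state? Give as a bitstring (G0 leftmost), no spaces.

Step 1: G0=G0|G4=1|0=1 G1=(0+1>=1)=1 G2=G1|G4=0|0=0 G3=(1+1>=1)=1 G4=G2=1 -> 11011
Step 2: G0=G0|G4=1|1=1 G1=(1+1>=1)=1 G2=G1|G4=1|1=1 G3=(1+1>=1)=1 G4=G2=0 -> 11110
Step 3: G0=G0|G4=1|0=1 G1=(0+1>=1)=1 G2=G1|G4=1|0=1 G3=(1+1>=1)=1 G4=G2=1 -> 11111

11111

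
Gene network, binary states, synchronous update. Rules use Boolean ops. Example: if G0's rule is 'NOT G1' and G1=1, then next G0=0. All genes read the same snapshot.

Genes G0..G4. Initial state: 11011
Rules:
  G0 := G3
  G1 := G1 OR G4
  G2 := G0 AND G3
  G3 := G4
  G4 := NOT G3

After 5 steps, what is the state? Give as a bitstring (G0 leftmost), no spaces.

Step 1: G0=G3=1 G1=G1|G4=1|1=1 G2=G0&G3=1&1=1 G3=G4=1 G4=NOT G3=NOT 1=0 -> 11110
Step 2: G0=G3=1 G1=G1|G4=1|0=1 G2=G0&G3=1&1=1 G3=G4=0 G4=NOT G3=NOT 1=0 -> 11100
Step 3: G0=G3=0 G1=G1|G4=1|0=1 G2=G0&G3=1&0=0 G3=G4=0 G4=NOT G3=NOT 0=1 -> 01001
Step 4: G0=G3=0 G1=G1|G4=1|1=1 G2=G0&G3=0&0=0 G3=G4=1 G4=NOT G3=NOT 0=1 -> 01011
Step 5: G0=G3=1 G1=G1|G4=1|1=1 G2=G0&G3=0&1=0 G3=G4=1 G4=NOT G3=NOT 1=0 -> 11010

11010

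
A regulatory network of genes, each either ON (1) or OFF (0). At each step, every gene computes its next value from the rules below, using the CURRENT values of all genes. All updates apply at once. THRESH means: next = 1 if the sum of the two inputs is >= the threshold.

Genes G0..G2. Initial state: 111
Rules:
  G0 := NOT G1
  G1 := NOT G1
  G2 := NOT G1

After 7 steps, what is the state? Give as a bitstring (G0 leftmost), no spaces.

Step 1: G0=NOT G1=NOT 1=0 G1=NOT G1=NOT 1=0 G2=NOT G1=NOT 1=0 -> 000
Step 2: G0=NOT G1=NOT 0=1 G1=NOT G1=NOT 0=1 G2=NOT G1=NOT 0=1 -> 111
Step 3: G0=NOT G1=NOT 1=0 G1=NOT G1=NOT 1=0 G2=NOT G1=NOT 1=0 -> 000
Step 4: G0=NOT G1=NOT 0=1 G1=NOT G1=NOT 0=1 G2=NOT G1=NOT 0=1 -> 111
Step 5: G0=NOT G1=NOT 1=0 G1=NOT G1=NOT 1=0 G2=NOT G1=NOT 1=0 -> 000
Step 6: G0=NOT G1=NOT 0=1 G1=NOT G1=NOT 0=1 G2=NOT G1=NOT 0=1 -> 111
Step 7: G0=NOT G1=NOT 1=0 G1=NOT G1=NOT 1=0 G2=NOT G1=NOT 1=0 -> 000

000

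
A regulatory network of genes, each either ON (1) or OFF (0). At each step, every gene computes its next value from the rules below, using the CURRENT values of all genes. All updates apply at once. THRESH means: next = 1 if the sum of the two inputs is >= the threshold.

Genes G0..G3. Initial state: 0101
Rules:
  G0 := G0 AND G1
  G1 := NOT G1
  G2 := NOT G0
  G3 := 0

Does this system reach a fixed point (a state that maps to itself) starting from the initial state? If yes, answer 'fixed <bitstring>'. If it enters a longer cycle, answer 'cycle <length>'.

Step 0: 0101
Step 1: G0=G0&G1=0&1=0 G1=NOT G1=NOT 1=0 G2=NOT G0=NOT 0=1 G3=0(const) -> 0010
Step 2: G0=G0&G1=0&0=0 G1=NOT G1=NOT 0=1 G2=NOT G0=NOT 0=1 G3=0(const) -> 0110
Step 3: G0=G0&G1=0&1=0 G1=NOT G1=NOT 1=0 G2=NOT G0=NOT 0=1 G3=0(const) -> 0010
Cycle of length 2 starting at step 1 -> no fixed point

Answer: cycle 2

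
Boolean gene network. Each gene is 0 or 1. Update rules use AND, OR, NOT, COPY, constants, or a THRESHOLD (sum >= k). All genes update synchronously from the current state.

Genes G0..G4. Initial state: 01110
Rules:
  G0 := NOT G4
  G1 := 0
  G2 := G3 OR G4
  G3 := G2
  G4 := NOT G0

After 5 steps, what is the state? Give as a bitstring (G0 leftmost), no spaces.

Step 1: G0=NOT G4=NOT 0=1 G1=0(const) G2=G3|G4=1|0=1 G3=G2=1 G4=NOT G0=NOT 0=1 -> 10111
Step 2: G0=NOT G4=NOT 1=0 G1=0(const) G2=G3|G4=1|1=1 G3=G2=1 G4=NOT G0=NOT 1=0 -> 00110
Step 3: G0=NOT G4=NOT 0=1 G1=0(const) G2=G3|G4=1|0=1 G3=G2=1 G4=NOT G0=NOT 0=1 -> 10111
Step 4: G0=NOT G4=NOT 1=0 G1=0(const) G2=G3|G4=1|1=1 G3=G2=1 G4=NOT G0=NOT 1=0 -> 00110
Step 5: G0=NOT G4=NOT 0=1 G1=0(const) G2=G3|G4=1|0=1 G3=G2=1 G4=NOT G0=NOT 0=1 -> 10111

10111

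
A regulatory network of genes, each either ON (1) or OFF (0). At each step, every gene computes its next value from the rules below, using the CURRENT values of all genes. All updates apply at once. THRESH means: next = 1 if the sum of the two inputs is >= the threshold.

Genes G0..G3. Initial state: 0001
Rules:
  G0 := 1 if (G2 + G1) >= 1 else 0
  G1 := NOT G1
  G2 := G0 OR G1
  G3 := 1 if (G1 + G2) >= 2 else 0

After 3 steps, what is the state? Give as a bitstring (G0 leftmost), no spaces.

Step 1: G0=(0+0>=1)=0 G1=NOT G1=NOT 0=1 G2=G0|G1=0|0=0 G3=(0+0>=2)=0 -> 0100
Step 2: G0=(0+1>=1)=1 G1=NOT G1=NOT 1=0 G2=G0|G1=0|1=1 G3=(1+0>=2)=0 -> 1010
Step 3: G0=(1+0>=1)=1 G1=NOT G1=NOT 0=1 G2=G0|G1=1|0=1 G3=(0+1>=2)=0 -> 1110

1110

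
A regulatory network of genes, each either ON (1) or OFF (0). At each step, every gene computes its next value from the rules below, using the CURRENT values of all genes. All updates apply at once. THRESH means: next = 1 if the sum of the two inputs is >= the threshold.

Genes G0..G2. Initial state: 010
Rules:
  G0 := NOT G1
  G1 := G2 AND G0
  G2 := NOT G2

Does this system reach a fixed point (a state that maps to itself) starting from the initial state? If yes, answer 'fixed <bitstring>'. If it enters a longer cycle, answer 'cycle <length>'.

Answer: cycle 4

Derivation:
Step 0: 010
Step 1: G0=NOT G1=NOT 1=0 G1=G2&G0=0&0=0 G2=NOT G2=NOT 0=1 -> 001
Step 2: G0=NOT G1=NOT 0=1 G1=G2&G0=1&0=0 G2=NOT G2=NOT 1=0 -> 100
Step 3: G0=NOT G1=NOT 0=1 G1=G2&G0=0&1=0 G2=NOT G2=NOT 0=1 -> 101
Step 4: G0=NOT G1=NOT 0=1 G1=G2&G0=1&1=1 G2=NOT G2=NOT 1=0 -> 110
Step 5: G0=NOT G1=NOT 1=0 G1=G2&G0=0&1=0 G2=NOT G2=NOT 0=1 -> 001
Cycle of length 4 starting at step 1 -> no fixed point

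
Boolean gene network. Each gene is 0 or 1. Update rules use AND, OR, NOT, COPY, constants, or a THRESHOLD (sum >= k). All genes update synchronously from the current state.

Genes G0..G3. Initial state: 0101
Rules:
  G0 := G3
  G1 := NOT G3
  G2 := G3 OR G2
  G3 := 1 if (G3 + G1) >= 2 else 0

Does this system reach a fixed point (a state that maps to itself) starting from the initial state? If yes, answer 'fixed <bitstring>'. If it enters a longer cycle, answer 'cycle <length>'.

Answer: fixed 0110

Derivation:
Step 0: 0101
Step 1: G0=G3=1 G1=NOT G3=NOT 1=0 G2=G3|G2=1|0=1 G3=(1+1>=2)=1 -> 1011
Step 2: G0=G3=1 G1=NOT G3=NOT 1=0 G2=G3|G2=1|1=1 G3=(1+0>=2)=0 -> 1010
Step 3: G0=G3=0 G1=NOT G3=NOT 0=1 G2=G3|G2=0|1=1 G3=(0+0>=2)=0 -> 0110
Step 4: G0=G3=0 G1=NOT G3=NOT 0=1 G2=G3|G2=0|1=1 G3=(0+1>=2)=0 -> 0110
Fixed point reached at step 3: 0110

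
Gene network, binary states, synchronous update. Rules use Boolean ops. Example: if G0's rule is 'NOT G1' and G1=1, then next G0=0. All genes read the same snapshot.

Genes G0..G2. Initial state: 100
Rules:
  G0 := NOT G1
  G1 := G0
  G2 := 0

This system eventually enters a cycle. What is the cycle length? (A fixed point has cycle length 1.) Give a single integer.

Answer: 4

Derivation:
Step 0: 100
Step 1: G0=NOT G1=NOT 0=1 G1=G0=1 G2=0(const) -> 110
Step 2: G0=NOT G1=NOT 1=0 G1=G0=1 G2=0(const) -> 010
Step 3: G0=NOT G1=NOT 1=0 G1=G0=0 G2=0(const) -> 000
Step 4: G0=NOT G1=NOT 0=1 G1=G0=0 G2=0(const) -> 100
State from step 4 equals state from step 0 -> cycle length 4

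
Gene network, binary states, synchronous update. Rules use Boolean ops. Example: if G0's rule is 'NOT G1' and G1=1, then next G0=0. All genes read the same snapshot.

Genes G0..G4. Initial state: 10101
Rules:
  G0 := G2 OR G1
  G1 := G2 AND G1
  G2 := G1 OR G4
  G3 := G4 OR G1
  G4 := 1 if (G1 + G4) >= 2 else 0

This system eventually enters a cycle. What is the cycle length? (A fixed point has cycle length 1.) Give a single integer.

Answer: 1

Derivation:
Step 0: 10101
Step 1: G0=G2|G1=1|0=1 G1=G2&G1=1&0=0 G2=G1|G4=0|1=1 G3=G4|G1=1|0=1 G4=(0+1>=2)=0 -> 10110
Step 2: G0=G2|G1=1|0=1 G1=G2&G1=1&0=0 G2=G1|G4=0|0=0 G3=G4|G1=0|0=0 G4=(0+0>=2)=0 -> 10000
Step 3: G0=G2|G1=0|0=0 G1=G2&G1=0&0=0 G2=G1|G4=0|0=0 G3=G4|G1=0|0=0 G4=(0+0>=2)=0 -> 00000
Step 4: G0=G2|G1=0|0=0 G1=G2&G1=0&0=0 G2=G1|G4=0|0=0 G3=G4|G1=0|0=0 G4=(0+0>=2)=0 -> 00000
State from step 4 equals state from step 3 -> cycle length 1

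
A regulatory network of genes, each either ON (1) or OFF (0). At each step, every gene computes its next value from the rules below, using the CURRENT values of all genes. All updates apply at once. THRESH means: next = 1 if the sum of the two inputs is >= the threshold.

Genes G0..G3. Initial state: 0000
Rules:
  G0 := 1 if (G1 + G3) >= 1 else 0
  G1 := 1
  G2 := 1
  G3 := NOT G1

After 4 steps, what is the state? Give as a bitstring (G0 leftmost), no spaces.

Step 1: G0=(0+0>=1)=0 G1=1(const) G2=1(const) G3=NOT G1=NOT 0=1 -> 0111
Step 2: G0=(1+1>=1)=1 G1=1(const) G2=1(const) G3=NOT G1=NOT 1=0 -> 1110
Step 3: G0=(1+0>=1)=1 G1=1(const) G2=1(const) G3=NOT G1=NOT 1=0 -> 1110
Step 4: G0=(1+0>=1)=1 G1=1(const) G2=1(const) G3=NOT G1=NOT 1=0 -> 1110

1110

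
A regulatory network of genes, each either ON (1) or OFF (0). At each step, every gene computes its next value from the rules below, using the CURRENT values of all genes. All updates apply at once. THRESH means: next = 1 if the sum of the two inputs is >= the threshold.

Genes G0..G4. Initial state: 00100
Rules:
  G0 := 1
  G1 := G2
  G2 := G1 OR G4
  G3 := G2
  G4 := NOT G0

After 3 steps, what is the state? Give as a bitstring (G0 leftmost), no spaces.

Step 1: G0=1(const) G1=G2=1 G2=G1|G4=0|0=0 G3=G2=1 G4=NOT G0=NOT 0=1 -> 11011
Step 2: G0=1(const) G1=G2=0 G2=G1|G4=1|1=1 G3=G2=0 G4=NOT G0=NOT 1=0 -> 10100
Step 3: G0=1(const) G1=G2=1 G2=G1|G4=0|0=0 G3=G2=1 G4=NOT G0=NOT 1=0 -> 11010

11010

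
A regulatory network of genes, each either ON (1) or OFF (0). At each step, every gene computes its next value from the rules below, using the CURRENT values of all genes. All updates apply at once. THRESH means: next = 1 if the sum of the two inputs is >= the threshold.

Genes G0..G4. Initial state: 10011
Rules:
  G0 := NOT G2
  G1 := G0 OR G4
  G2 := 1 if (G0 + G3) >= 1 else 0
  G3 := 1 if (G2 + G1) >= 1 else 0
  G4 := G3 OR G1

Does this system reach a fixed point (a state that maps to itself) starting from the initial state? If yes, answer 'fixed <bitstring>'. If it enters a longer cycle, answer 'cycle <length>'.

Step 0: 10011
Step 1: G0=NOT G2=NOT 0=1 G1=G0|G4=1|1=1 G2=(1+1>=1)=1 G3=(0+0>=1)=0 G4=G3|G1=1|0=1 -> 11101
Step 2: G0=NOT G2=NOT 1=0 G1=G0|G4=1|1=1 G2=(1+0>=1)=1 G3=(1+1>=1)=1 G4=G3|G1=0|1=1 -> 01111
Step 3: G0=NOT G2=NOT 1=0 G1=G0|G4=0|1=1 G2=(0+1>=1)=1 G3=(1+1>=1)=1 G4=G3|G1=1|1=1 -> 01111
Fixed point reached at step 2: 01111

Answer: fixed 01111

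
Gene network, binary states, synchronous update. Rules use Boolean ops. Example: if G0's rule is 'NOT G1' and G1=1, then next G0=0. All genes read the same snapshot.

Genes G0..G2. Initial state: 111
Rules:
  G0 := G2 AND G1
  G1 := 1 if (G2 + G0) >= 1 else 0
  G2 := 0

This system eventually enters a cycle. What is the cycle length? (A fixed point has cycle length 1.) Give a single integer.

Step 0: 111
Step 1: G0=G2&G1=1&1=1 G1=(1+1>=1)=1 G2=0(const) -> 110
Step 2: G0=G2&G1=0&1=0 G1=(0+1>=1)=1 G2=0(const) -> 010
Step 3: G0=G2&G1=0&1=0 G1=(0+0>=1)=0 G2=0(const) -> 000
Step 4: G0=G2&G1=0&0=0 G1=(0+0>=1)=0 G2=0(const) -> 000
State from step 4 equals state from step 3 -> cycle length 1

Answer: 1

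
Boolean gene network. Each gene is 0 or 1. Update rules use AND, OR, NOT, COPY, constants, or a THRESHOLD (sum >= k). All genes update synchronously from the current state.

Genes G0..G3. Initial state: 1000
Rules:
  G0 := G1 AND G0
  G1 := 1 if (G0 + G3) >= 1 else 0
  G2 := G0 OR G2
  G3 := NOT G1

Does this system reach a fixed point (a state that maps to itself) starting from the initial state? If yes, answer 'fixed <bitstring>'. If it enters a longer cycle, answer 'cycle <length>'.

Step 0: 1000
Step 1: G0=G1&G0=0&1=0 G1=(1+0>=1)=1 G2=G0|G2=1|0=1 G3=NOT G1=NOT 0=1 -> 0111
Step 2: G0=G1&G0=1&0=0 G1=(0+1>=1)=1 G2=G0|G2=0|1=1 G3=NOT G1=NOT 1=0 -> 0110
Step 3: G0=G1&G0=1&0=0 G1=(0+0>=1)=0 G2=G0|G2=0|1=1 G3=NOT G1=NOT 1=0 -> 0010
Step 4: G0=G1&G0=0&0=0 G1=(0+0>=1)=0 G2=G0|G2=0|1=1 G3=NOT G1=NOT 0=1 -> 0011
Step 5: G0=G1&G0=0&0=0 G1=(0+1>=1)=1 G2=G0|G2=0|1=1 G3=NOT G1=NOT 0=1 -> 0111
Cycle of length 4 starting at step 1 -> no fixed point

Answer: cycle 4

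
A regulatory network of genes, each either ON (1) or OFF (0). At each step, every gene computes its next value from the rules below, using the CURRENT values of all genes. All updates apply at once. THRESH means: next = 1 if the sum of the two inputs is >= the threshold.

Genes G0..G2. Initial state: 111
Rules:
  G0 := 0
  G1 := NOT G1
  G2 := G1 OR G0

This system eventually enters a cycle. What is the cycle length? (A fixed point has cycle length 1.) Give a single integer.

Answer: 2

Derivation:
Step 0: 111
Step 1: G0=0(const) G1=NOT G1=NOT 1=0 G2=G1|G0=1|1=1 -> 001
Step 2: G0=0(const) G1=NOT G1=NOT 0=1 G2=G1|G0=0|0=0 -> 010
Step 3: G0=0(const) G1=NOT G1=NOT 1=0 G2=G1|G0=1|0=1 -> 001
State from step 3 equals state from step 1 -> cycle length 2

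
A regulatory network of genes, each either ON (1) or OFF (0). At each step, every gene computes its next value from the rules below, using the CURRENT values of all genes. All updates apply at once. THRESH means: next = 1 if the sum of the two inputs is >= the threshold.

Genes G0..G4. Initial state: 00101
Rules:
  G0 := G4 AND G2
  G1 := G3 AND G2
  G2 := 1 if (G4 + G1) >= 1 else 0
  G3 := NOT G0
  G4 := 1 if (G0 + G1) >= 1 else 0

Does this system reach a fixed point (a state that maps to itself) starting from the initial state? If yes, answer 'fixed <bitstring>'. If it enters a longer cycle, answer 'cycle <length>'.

Step 0: 00101
Step 1: G0=G4&G2=1&1=1 G1=G3&G2=0&1=0 G2=(1+0>=1)=1 G3=NOT G0=NOT 0=1 G4=(0+0>=1)=0 -> 10110
Step 2: G0=G4&G2=0&1=0 G1=G3&G2=1&1=1 G2=(0+0>=1)=0 G3=NOT G0=NOT 1=0 G4=(1+0>=1)=1 -> 01001
Step 3: G0=G4&G2=1&0=0 G1=G3&G2=0&0=0 G2=(1+1>=1)=1 G3=NOT G0=NOT 0=1 G4=(0+1>=1)=1 -> 00111
Step 4: G0=G4&G2=1&1=1 G1=G3&G2=1&1=1 G2=(1+0>=1)=1 G3=NOT G0=NOT 0=1 G4=(0+0>=1)=0 -> 11110
Step 5: G0=G4&G2=0&1=0 G1=G3&G2=1&1=1 G2=(0+1>=1)=1 G3=NOT G0=NOT 1=0 G4=(1+1>=1)=1 -> 01101
Step 6: G0=G4&G2=1&1=1 G1=G3&G2=0&1=0 G2=(1+1>=1)=1 G3=NOT G0=NOT 0=1 G4=(0+1>=1)=1 -> 10111
Step 7: G0=G4&G2=1&1=1 G1=G3&G2=1&1=1 G2=(1+0>=1)=1 G3=NOT G0=NOT 1=0 G4=(1+0>=1)=1 -> 11101
Step 8: G0=G4&G2=1&1=1 G1=G3&G2=0&1=0 G2=(1+1>=1)=1 G3=NOT G0=NOT 1=0 G4=(1+1>=1)=1 -> 10101
Step 9: G0=G4&G2=1&1=1 G1=G3&G2=0&1=0 G2=(1+0>=1)=1 G3=NOT G0=NOT 1=0 G4=(1+0>=1)=1 -> 10101
Fixed point reached at step 8: 10101

Answer: fixed 10101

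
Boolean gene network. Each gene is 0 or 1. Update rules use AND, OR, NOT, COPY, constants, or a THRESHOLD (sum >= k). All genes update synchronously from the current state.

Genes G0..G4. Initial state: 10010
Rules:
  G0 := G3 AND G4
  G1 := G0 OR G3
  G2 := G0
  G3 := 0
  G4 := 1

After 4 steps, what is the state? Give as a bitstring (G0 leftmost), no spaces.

Step 1: G0=G3&G4=1&0=0 G1=G0|G3=1|1=1 G2=G0=1 G3=0(const) G4=1(const) -> 01101
Step 2: G0=G3&G4=0&1=0 G1=G0|G3=0|0=0 G2=G0=0 G3=0(const) G4=1(const) -> 00001
Step 3: G0=G3&G4=0&1=0 G1=G0|G3=0|0=0 G2=G0=0 G3=0(const) G4=1(const) -> 00001
Step 4: G0=G3&G4=0&1=0 G1=G0|G3=0|0=0 G2=G0=0 G3=0(const) G4=1(const) -> 00001

00001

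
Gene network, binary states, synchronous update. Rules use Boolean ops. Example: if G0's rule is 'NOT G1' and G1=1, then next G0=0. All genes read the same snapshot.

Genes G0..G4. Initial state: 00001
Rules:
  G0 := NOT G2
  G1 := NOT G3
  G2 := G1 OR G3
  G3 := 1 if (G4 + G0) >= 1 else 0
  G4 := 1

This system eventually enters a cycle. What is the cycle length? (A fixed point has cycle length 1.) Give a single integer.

Answer: 1

Derivation:
Step 0: 00001
Step 1: G0=NOT G2=NOT 0=1 G1=NOT G3=NOT 0=1 G2=G1|G3=0|0=0 G3=(1+0>=1)=1 G4=1(const) -> 11011
Step 2: G0=NOT G2=NOT 0=1 G1=NOT G3=NOT 1=0 G2=G1|G3=1|1=1 G3=(1+1>=1)=1 G4=1(const) -> 10111
Step 3: G0=NOT G2=NOT 1=0 G1=NOT G3=NOT 1=0 G2=G1|G3=0|1=1 G3=(1+1>=1)=1 G4=1(const) -> 00111
Step 4: G0=NOT G2=NOT 1=0 G1=NOT G3=NOT 1=0 G2=G1|G3=0|1=1 G3=(1+0>=1)=1 G4=1(const) -> 00111
State from step 4 equals state from step 3 -> cycle length 1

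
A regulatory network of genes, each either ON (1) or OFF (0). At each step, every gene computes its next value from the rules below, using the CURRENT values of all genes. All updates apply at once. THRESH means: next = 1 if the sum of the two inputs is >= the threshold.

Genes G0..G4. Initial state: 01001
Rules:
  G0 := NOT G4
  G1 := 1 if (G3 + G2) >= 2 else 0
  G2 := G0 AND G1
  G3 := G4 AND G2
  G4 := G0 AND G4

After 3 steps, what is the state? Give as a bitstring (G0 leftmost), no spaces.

Step 1: G0=NOT G4=NOT 1=0 G1=(0+0>=2)=0 G2=G0&G1=0&1=0 G3=G4&G2=1&0=0 G4=G0&G4=0&1=0 -> 00000
Step 2: G0=NOT G4=NOT 0=1 G1=(0+0>=2)=0 G2=G0&G1=0&0=0 G3=G4&G2=0&0=0 G4=G0&G4=0&0=0 -> 10000
Step 3: G0=NOT G4=NOT 0=1 G1=(0+0>=2)=0 G2=G0&G1=1&0=0 G3=G4&G2=0&0=0 G4=G0&G4=1&0=0 -> 10000

10000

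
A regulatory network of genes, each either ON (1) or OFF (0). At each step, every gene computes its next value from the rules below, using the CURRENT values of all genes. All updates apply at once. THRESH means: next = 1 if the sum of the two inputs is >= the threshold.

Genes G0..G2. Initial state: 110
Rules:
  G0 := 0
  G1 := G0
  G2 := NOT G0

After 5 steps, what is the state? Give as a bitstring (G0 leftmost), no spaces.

Step 1: G0=0(const) G1=G0=1 G2=NOT G0=NOT 1=0 -> 010
Step 2: G0=0(const) G1=G0=0 G2=NOT G0=NOT 0=1 -> 001
Step 3: G0=0(const) G1=G0=0 G2=NOT G0=NOT 0=1 -> 001
Step 4: G0=0(const) G1=G0=0 G2=NOT G0=NOT 0=1 -> 001
Step 5: G0=0(const) G1=G0=0 G2=NOT G0=NOT 0=1 -> 001

001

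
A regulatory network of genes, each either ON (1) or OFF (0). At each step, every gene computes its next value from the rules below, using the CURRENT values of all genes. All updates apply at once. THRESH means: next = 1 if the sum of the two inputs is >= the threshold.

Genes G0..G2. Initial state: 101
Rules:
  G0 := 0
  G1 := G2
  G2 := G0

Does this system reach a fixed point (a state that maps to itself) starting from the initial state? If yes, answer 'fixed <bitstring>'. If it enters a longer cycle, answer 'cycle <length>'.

Step 0: 101
Step 1: G0=0(const) G1=G2=1 G2=G0=1 -> 011
Step 2: G0=0(const) G1=G2=1 G2=G0=0 -> 010
Step 3: G0=0(const) G1=G2=0 G2=G0=0 -> 000
Step 4: G0=0(const) G1=G2=0 G2=G0=0 -> 000
Fixed point reached at step 3: 000

Answer: fixed 000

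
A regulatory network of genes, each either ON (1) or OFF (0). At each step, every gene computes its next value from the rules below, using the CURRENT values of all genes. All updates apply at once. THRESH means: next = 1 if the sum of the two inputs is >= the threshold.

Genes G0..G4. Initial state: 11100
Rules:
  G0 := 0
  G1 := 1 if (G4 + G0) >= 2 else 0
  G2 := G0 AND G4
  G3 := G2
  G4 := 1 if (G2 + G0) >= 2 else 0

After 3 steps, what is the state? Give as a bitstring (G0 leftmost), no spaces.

Step 1: G0=0(const) G1=(0+1>=2)=0 G2=G0&G4=1&0=0 G3=G2=1 G4=(1+1>=2)=1 -> 00011
Step 2: G0=0(const) G1=(1+0>=2)=0 G2=G0&G4=0&1=0 G3=G2=0 G4=(0+0>=2)=0 -> 00000
Step 3: G0=0(const) G1=(0+0>=2)=0 G2=G0&G4=0&0=0 G3=G2=0 G4=(0+0>=2)=0 -> 00000

00000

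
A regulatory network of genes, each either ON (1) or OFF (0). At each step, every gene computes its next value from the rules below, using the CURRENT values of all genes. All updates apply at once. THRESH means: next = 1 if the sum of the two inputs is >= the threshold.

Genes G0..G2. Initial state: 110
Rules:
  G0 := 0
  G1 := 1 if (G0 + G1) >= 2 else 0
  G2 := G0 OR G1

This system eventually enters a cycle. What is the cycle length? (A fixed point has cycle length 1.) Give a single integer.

Step 0: 110
Step 1: G0=0(const) G1=(1+1>=2)=1 G2=G0|G1=1|1=1 -> 011
Step 2: G0=0(const) G1=(0+1>=2)=0 G2=G0|G1=0|1=1 -> 001
Step 3: G0=0(const) G1=(0+0>=2)=0 G2=G0|G1=0|0=0 -> 000
Step 4: G0=0(const) G1=(0+0>=2)=0 G2=G0|G1=0|0=0 -> 000
State from step 4 equals state from step 3 -> cycle length 1

Answer: 1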